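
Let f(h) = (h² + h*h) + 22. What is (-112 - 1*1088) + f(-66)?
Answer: 7534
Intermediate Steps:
f(h) = 22 + 2*h² (f(h) = (h² + h²) + 22 = 2*h² + 22 = 22 + 2*h²)
(-112 - 1*1088) + f(-66) = (-112 - 1*1088) + (22 + 2*(-66)²) = (-112 - 1088) + (22 + 2*4356) = -1200 + (22 + 8712) = -1200 + 8734 = 7534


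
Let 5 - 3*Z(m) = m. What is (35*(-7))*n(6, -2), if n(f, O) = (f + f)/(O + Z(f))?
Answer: 1260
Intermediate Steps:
Z(m) = 5/3 - m/3
n(f, O) = 2*f/(5/3 + O - f/3) (n(f, O) = (f + f)/(O + (5/3 - f/3)) = (2*f)/(5/3 + O - f/3) = 2*f/(5/3 + O - f/3))
(35*(-7))*n(6, -2) = (35*(-7))*(6*6/(5 - 1*6 + 3*(-2))) = -1470*6/(5 - 6 - 6) = -1470*6/(-7) = -1470*6*(-1)/7 = -245*(-36/7) = 1260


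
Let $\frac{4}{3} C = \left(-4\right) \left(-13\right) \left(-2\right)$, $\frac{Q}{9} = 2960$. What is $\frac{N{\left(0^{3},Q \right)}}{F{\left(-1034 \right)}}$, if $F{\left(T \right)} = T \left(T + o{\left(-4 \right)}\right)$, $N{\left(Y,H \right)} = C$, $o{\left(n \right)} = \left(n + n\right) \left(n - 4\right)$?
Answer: $- \frac{39}{501490} \approx -7.7768 \cdot 10^{-5}$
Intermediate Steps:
$Q = 26640$ ($Q = 9 \cdot 2960 = 26640$)
$o{\left(n \right)} = 2 n \left(-4 + n\right)$
$C = -78$ ($C = \frac{3 \left(-4\right) \left(-13\right) \left(-2\right)}{4} = \frac{3 \cdot 52 \left(-2\right)}{4} = \frac{3}{4} \left(-104\right) = -78$)
$N{\left(Y,H \right)} = -78$
$F{\left(T \right)} = T \left(64 + T\right)$ ($F{\left(T \right)} = T \left(T + 2 \left(-4\right) \left(-4 - 4\right)\right) = T \left(T + 2 \left(-4\right) \left(-8\right)\right) = T \left(T + 64\right) = T \left(64 + T\right)$)
$\frac{N{\left(0^{3},Q \right)}}{F{\left(-1034 \right)}} = - \frac{78}{\left(-1034\right) \left(64 - 1034\right)} = - \frac{78}{\left(-1034\right) \left(-970\right)} = - \frac{78}{1002980} = \left(-78\right) \frac{1}{1002980} = - \frac{39}{501490}$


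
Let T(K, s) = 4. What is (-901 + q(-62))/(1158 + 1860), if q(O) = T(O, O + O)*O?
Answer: -383/1006 ≈ -0.38072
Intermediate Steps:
q(O) = 4*O
(-901 + q(-62))/(1158 + 1860) = (-901 + 4*(-62))/(1158 + 1860) = (-901 - 248)/3018 = -1149*1/3018 = -383/1006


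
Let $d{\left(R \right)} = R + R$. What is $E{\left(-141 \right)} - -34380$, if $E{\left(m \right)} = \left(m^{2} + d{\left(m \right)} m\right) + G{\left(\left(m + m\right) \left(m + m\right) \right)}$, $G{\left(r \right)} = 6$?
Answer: $94029$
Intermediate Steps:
$d{\left(R \right)} = 2 R$
$E{\left(m \right)} = 6 + 3 m^{2}$ ($E{\left(m \right)} = \left(m^{2} + 2 m m\right) + 6 = \left(m^{2} + 2 m^{2}\right) + 6 = 3 m^{2} + 6 = 6 + 3 m^{2}$)
$E{\left(-141 \right)} - -34380 = \left(6 + 3 \left(-141\right)^{2}\right) - -34380 = \left(6 + 3 \cdot 19881\right) + 34380 = \left(6 + 59643\right) + 34380 = 59649 + 34380 = 94029$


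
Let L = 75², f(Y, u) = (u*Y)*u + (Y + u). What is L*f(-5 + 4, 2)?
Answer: -16875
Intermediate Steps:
f(Y, u) = Y + u + Y*u² (f(Y, u) = (Y*u)*u + (Y + u) = Y*u² + (Y + u) = Y + u + Y*u²)
L = 5625
L*f(-5 + 4, 2) = 5625*((-5 + 4) + 2 + (-5 + 4)*2²) = 5625*(-1 + 2 - 1*4) = 5625*(-1 + 2 - 4) = 5625*(-3) = -16875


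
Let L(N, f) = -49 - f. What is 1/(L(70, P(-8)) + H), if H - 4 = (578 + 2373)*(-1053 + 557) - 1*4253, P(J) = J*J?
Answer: -1/1468058 ≈ -6.8117e-7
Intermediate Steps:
P(J) = J**2
H = -1467945 (H = 4 + ((578 + 2373)*(-1053 + 557) - 1*4253) = 4 + (2951*(-496) - 4253) = 4 + (-1463696 - 4253) = 4 - 1467949 = -1467945)
1/(L(70, P(-8)) + H) = 1/((-49 - 1*(-8)**2) - 1467945) = 1/((-49 - 1*64) - 1467945) = 1/((-49 - 64) - 1467945) = 1/(-113 - 1467945) = 1/(-1468058) = -1/1468058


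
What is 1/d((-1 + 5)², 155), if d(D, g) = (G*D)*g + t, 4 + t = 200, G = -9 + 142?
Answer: 1/330036 ≈ 3.0300e-6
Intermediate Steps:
G = 133
t = 196 (t = -4 + 200 = 196)
d(D, g) = 196 + 133*D*g (d(D, g) = (133*D)*g + 196 = 133*D*g + 196 = 196 + 133*D*g)
1/d((-1 + 5)², 155) = 1/(196 + 133*(-1 + 5)²*155) = 1/(196 + 133*4²*155) = 1/(196 + 133*16*155) = 1/(196 + 329840) = 1/330036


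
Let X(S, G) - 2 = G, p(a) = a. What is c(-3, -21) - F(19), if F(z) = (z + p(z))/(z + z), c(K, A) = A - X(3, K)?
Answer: -21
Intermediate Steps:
X(S, G) = 2 + G
c(K, A) = -2 + A - K (c(K, A) = A - (2 + K) = A + (-2 - K) = -2 + A - K)
F(z) = 1 (F(z) = (z + z)/(z + z) = (2*z)/((2*z)) = (2*z)*(1/(2*z)) = 1)
c(-3, -21) - F(19) = (-2 - 21 - 1*(-3)) - 1*1 = (-2 - 21 + 3) - 1 = -20 - 1 = -21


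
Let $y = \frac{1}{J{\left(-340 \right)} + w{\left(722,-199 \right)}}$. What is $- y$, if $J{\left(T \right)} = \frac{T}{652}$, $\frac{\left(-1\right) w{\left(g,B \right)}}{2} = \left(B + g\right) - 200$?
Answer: $\frac{163}{105383} \approx 0.0015467$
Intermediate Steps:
$w{\left(g,B \right)} = 400 - 2 B - 2 g$ ($w{\left(g,B \right)} = - 2 \left(\left(B + g\right) - 200\right) = - 2 \left(-200 + B + g\right) = 400 - 2 B - 2 g$)
$J{\left(T \right)} = \frac{T}{652}$ ($J{\left(T \right)} = T \frac{1}{652} = \frac{T}{652}$)
$y = - \frac{163}{105383}$ ($y = \frac{1}{\frac{1}{652} \left(-340\right) - 646} = \frac{1}{- \frac{85}{163} + \left(400 + 398 - 1444\right)} = \frac{1}{- \frac{85}{163} - 646} = \frac{1}{- \frac{105383}{163}} = - \frac{163}{105383} \approx -0.0015467$)
$- y = \left(-1\right) \left(- \frac{163}{105383}\right) = \frac{163}{105383}$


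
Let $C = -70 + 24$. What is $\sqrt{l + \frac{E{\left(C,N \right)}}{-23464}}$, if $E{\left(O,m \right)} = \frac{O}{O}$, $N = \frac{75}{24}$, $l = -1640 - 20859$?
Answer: $\frac{3 i \sqrt{344084267338}}{11732} \approx 150.0 i$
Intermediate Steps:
$C = -46$
$l = -22499$ ($l = -1640 - 20859 = -22499$)
$N = \frac{25}{8}$ ($N = 75 \cdot \frac{1}{24} = \frac{25}{8} \approx 3.125$)
$E{\left(O,m \right)} = 1$
$\sqrt{l + \frac{E{\left(C,N \right)}}{-23464}} = \sqrt{-22499 + 1 \frac{1}{-23464}} = \sqrt{-22499 + 1 \left(- \frac{1}{23464}\right)} = \sqrt{-22499 - \frac{1}{23464}} = \sqrt{- \frac{527916537}{23464}} = \frac{3 i \sqrt{344084267338}}{11732}$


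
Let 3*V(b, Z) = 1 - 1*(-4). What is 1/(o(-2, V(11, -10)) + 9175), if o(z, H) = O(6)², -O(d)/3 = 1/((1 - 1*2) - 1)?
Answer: 4/36709 ≈ 0.00010897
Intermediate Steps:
O(d) = 3/2 (O(d) = -3/((1 - 1*2) - 1) = -3/((1 - 2) - 1) = -3/(-1 - 1) = -3/(-2) = -3*(-½) = 3/2)
V(b, Z) = 5/3 (V(b, Z) = (1 - 1*(-4))/3 = (1 + 4)/3 = (⅓)*5 = 5/3)
o(z, H) = 9/4 (o(z, H) = (3/2)² = 9/4)
1/(o(-2, V(11, -10)) + 9175) = 1/(9/4 + 9175) = 1/(36709/4) = 4/36709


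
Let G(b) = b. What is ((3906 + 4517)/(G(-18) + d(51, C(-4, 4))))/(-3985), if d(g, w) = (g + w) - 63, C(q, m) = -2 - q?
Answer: 8423/111580 ≈ 0.075488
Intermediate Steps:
d(g, w) = -63 + g + w
((3906 + 4517)/(G(-18) + d(51, C(-4, 4))))/(-3985) = ((3906 + 4517)/(-18 + (-63 + 51 + (-2 - 1*(-4)))))/(-3985) = (8423/(-18 + (-63 + 51 + (-2 + 4))))*(-1/3985) = (8423/(-18 + (-63 + 51 + 2)))*(-1/3985) = (8423/(-18 - 10))*(-1/3985) = (8423/(-28))*(-1/3985) = (8423*(-1/28))*(-1/3985) = -8423/28*(-1/3985) = 8423/111580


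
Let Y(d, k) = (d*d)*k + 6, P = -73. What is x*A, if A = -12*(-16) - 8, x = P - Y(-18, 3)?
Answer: -193384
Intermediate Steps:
Y(d, k) = 6 + k*d² (Y(d, k) = d²*k + 6 = k*d² + 6 = 6 + k*d²)
x = -1051 (x = -73 - (6 + 3*(-18)²) = -73 - (6 + 3*324) = -73 - (6 + 972) = -73 - 1*978 = -73 - 978 = -1051)
A = 184 (A = 192 - 8 = 184)
x*A = -1051*184 = -193384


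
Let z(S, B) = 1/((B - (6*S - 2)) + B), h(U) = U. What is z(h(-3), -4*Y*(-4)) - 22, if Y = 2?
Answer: -1847/84 ≈ -21.988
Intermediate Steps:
z(S, B) = 1/(2 - 6*S + 2*B) (z(S, B) = 1/((B - (-2 + 6*S)) + B) = 1/((B + (2 - 6*S)) + B) = 1/((2 + B - 6*S) + B) = 1/(2 - 6*S + 2*B))
z(h(-3), -4*Y*(-4)) - 22 = 1/(2*(1 - 4*2*(-4) - 3*(-3))) - 22 = 1/(2*(1 - 8*(-4) + 9)) - 22 = 1/(2*(1 + 32 + 9)) - 22 = (1/2)/42 - 22 = (1/2)*(1/42) - 22 = 1/84 - 22 = -1847/84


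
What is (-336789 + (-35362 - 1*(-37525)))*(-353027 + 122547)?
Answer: 77124600480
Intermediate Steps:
(-336789 + (-35362 - 1*(-37525)))*(-353027 + 122547) = (-336789 + (-35362 + 37525))*(-230480) = (-336789 + 2163)*(-230480) = -334626*(-230480) = 77124600480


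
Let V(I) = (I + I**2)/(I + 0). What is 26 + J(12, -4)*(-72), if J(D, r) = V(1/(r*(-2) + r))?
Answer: -64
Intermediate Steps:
V(I) = (I + I**2)/I
J(D, r) = 1 - 1/r (J(D, r) = 1 + 1/(r*(-2) + r) = 1 + 1/(-2*r + r) = 1 + 1/(-r) = 1 - 1/r)
26 + J(12, -4)*(-72) = 26 + ((-1 - 4)/(-4))*(-72) = 26 - 1/4*(-5)*(-72) = 26 + (5/4)*(-72) = 26 - 90 = -64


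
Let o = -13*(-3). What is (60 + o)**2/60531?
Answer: 3267/20177 ≈ 0.16192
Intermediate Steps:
o = 39
(60 + o)**2/60531 = (60 + 39)**2/60531 = 99**2*(1/60531) = 9801*(1/60531) = 3267/20177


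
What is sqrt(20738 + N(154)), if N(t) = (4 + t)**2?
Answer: 3*sqrt(5078) ≈ 213.78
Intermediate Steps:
sqrt(20738 + N(154)) = sqrt(20738 + (4 + 154)**2) = sqrt(20738 + 158**2) = sqrt(20738 + 24964) = sqrt(45702) = 3*sqrt(5078)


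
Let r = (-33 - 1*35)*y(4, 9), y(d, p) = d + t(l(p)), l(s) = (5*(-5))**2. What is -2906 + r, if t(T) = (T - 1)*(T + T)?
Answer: -53043178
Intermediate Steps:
l(s) = 625 (l(s) = (-25)**2 = 625)
t(T) = 2*T*(-1 + T) (t(T) = (-1 + T)*(2*T) = 2*T*(-1 + T))
y(d, p) = 780000 + d (y(d, p) = d + 2*625*(-1 + 625) = d + 2*625*624 = d + 780000 = 780000 + d)
r = -53040272 (r = (-33 - 1*35)*(780000 + 4) = (-33 - 35)*780004 = -68*780004 = -53040272)
-2906 + r = -2906 - 53040272 = -53043178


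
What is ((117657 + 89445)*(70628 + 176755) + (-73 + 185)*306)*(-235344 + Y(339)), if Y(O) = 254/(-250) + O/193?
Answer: -290886470090298301968/24125 ≈ -1.2057e+16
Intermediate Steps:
Y(O) = -127/125 + O/193 (Y(O) = 254*(-1/250) + O*(1/193) = -127/125 + O/193)
((117657 + 89445)*(70628 + 176755) + (-73 + 185)*306)*(-235344 + Y(339)) = ((117657 + 89445)*(70628 + 176755) + (-73 + 185)*306)*(-235344 + (-127/125 + (1/193)*339)) = (207102*247383 + 112*306)*(-235344 + (-127/125 + 339/193)) = (51233514066 + 34272)*(-235344 + 17864/24125) = 51233548338*(-5677656136/24125) = -290886470090298301968/24125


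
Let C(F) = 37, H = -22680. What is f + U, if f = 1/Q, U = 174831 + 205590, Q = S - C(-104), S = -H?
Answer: 8613872704/22643 ≈ 3.8042e+5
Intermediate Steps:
S = 22680 (S = -1*(-22680) = 22680)
Q = 22643 (Q = 22680 - 1*37 = 22680 - 37 = 22643)
U = 380421
f = 1/22643 ≈ 4.4164e-5
f + U = 1/22643 + 380421 = 8613872704/22643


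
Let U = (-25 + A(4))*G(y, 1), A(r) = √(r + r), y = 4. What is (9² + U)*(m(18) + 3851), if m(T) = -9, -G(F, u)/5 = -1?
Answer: -169048 + 38420*√2 ≈ -1.1471e+5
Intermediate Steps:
G(F, u) = 5 (G(F, u) = -5*(-1) = 5)
A(r) = √2*√r (A(r) = √(2*r) = √2*√r)
U = -125 + 10*√2 (U = (-25 + √2*√4)*5 = (-25 + √2*2)*5 = (-25 + 2*√2)*5 = -125 + 10*√2 ≈ -110.86)
(9² + U)*(m(18) + 3851) = (9² + (-125 + 10*√2))*(-9 + 3851) = (81 + (-125 + 10*√2))*3842 = (-44 + 10*√2)*3842 = -169048 + 38420*√2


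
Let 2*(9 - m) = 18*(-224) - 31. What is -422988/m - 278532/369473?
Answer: -313701979740/1507819313 ≈ -208.05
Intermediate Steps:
m = 4081/2 (m = 9 - (18*(-224) - 31)/2 = 9 - (-4032 - 31)/2 = 9 - 1/2*(-4063) = 9 + 4063/2 = 4081/2 ≈ 2040.5)
-422988/m - 278532/369473 = -422988/4081/2 - 278532/369473 = -422988*2/4081 - 278532*1/369473 = -845976/4081 - 278532/369473 = -313701979740/1507819313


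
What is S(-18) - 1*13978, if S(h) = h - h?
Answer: -13978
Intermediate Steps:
S(h) = 0
S(-18) - 1*13978 = 0 - 1*13978 = 0 - 13978 = -13978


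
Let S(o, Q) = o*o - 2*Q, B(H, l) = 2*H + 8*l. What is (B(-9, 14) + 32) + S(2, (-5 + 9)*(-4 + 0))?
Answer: 162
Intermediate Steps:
S(o, Q) = o**2 - 2*Q
(B(-9, 14) + 32) + S(2, (-5 + 9)*(-4 + 0)) = ((2*(-9) + 8*14) + 32) + (2**2 - 2*(-5 + 9)*(-4 + 0)) = ((-18 + 112) + 32) + (4 - 8*(-4)) = (94 + 32) + (4 - 2*(-16)) = 126 + (4 + 32) = 126 + 36 = 162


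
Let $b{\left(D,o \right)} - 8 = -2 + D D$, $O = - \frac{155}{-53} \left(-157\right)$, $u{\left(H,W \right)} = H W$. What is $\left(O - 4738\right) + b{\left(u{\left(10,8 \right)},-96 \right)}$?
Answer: $\frac{64069}{53} \approx 1208.8$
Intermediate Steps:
$O = - \frac{24335}{53}$ ($O = \left(-155\right) \left(- \frac{1}{53}\right) \left(-157\right) = \frac{155}{53} \left(-157\right) = - \frac{24335}{53} \approx -459.15$)
$b{\left(D,o \right)} = 6 + D^{2}$ ($b{\left(D,o \right)} = 8 + \left(-2 + D D\right) = 8 + \left(-2 + D^{2}\right) = 6 + D^{2}$)
$\left(O - 4738\right) + b{\left(u{\left(10,8 \right)},-96 \right)} = \left(- \frac{24335}{53} - 4738\right) + \left(6 + \left(10 \cdot 8\right)^{2}\right) = - \frac{275449}{53} + \left(6 + 80^{2}\right) = - \frac{275449}{53} + \left(6 + 6400\right) = - \frac{275449}{53} + 6406 = \frac{64069}{53}$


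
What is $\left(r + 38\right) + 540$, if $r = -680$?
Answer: $-102$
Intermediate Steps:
$\left(r + 38\right) + 540 = \left(-680 + 38\right) + 540 = -642 + 540 = -102$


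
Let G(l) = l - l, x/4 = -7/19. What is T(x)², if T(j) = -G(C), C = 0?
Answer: 0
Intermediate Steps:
x = -28/19 (x = 4*(-7/19) = -28/19 ≈ -1.4737)
G(l) = 0
T(j) = 0 (T(j) = -1*0 = 0)
T(x)² = 0² = 0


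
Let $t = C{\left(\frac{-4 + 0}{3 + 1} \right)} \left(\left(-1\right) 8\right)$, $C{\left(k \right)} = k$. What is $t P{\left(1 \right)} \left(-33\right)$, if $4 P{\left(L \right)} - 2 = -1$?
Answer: $-66$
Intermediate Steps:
$P{\left(L \right)} = \frac{1}{4}$ ($P{\left(L \right)} = \frac{1}{2} + \frac{1}{4} \left(-1\right) = \frac{1}{2} - \frac{1}{4} = \frac{1}{4}$)
$t = 8$ ($t = \frac{-4 + 0}{3 + 1} \left(\left(-1\right) 8\right) = - \frac{4}{4} \left(-8\right) = \left(-4\right) \frac{1}{4} \left(-8\right) = \left(-1\right) \left(-8\right) = 8$)
$t P{\left(1 \right)} \left(-33\right) = 8 \cdot \frac{1}{4} \left(-33\right) = 8 \left(- \frac{33}{4}\right) = -66$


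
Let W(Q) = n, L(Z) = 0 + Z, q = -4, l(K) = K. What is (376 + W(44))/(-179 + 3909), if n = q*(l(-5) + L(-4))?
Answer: 206/1865 ≈ 0.11046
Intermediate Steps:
L(Z) = Z
n = 36 (n = -4*(-5 - 4) = -4*(-9) = 36)
W(Q) = 36
(376 + W(44))/(-179 + 3909) = (376 + 36)/(-179 + 3909) = 412/3730 = 412*(1/3730) = 206/1865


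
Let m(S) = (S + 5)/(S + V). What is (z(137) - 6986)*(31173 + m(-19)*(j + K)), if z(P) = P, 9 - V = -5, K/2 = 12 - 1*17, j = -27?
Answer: -1063971603/5 ≈ -2.1279e+8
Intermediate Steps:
K = -10 (K = 2*(12 - 1*17) = 2*(12 - 17) = 2*(-5) = -10)
V = 14 (V = 9 - 1*(-5) = 9 + 5 = 14)
m(S) = (5 + S)/(14 + S) (m(S) = (S + 5)/(S + 14) = (5 + S)/(14 + S))
(z(137) - 6986)*(31173 + m(-19)*(j + K)) = (137 - 6986)*(31173 + ((5 - 19)/(14 - 19))*(-27 - 10)) = -6849*(31173 + (-14/(-5))*(-37)) = -6849*(31173 - ⅕*(-14)*(-37)) = -6849*(31173 + (14/5)*(-37)) = -6849*(31173 - 518/5) = -6849*155347/5 = -1063971603/5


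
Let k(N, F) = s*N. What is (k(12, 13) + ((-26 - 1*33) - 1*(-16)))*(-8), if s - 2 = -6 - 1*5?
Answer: 1208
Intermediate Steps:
s = -9 (s = 2 + (-6 - 1*5) = 2 + (-6 - 5) = 2 - 11 = -9)
k(N, F) = -9*N
(k(12, 13) + ((-26 - 1*33) - 1*(-16)))*(-8) = (-9*12 + ((-26 - 1*33) - 1*(-16)))*(-8) = (-108 + ((-26 - 33) + 16))*(-8) = (-108 + (-59 + 16))*(-8) = (-108 - 43)*(-8) = -151*(-8) = 1208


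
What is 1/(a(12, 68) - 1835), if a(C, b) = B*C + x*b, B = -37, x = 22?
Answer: -1/783 ≈ -0.0012771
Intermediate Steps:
a(C, b) = -37*C + 22*b
1/(a(12, 68) - 1835) = 1/((-37*12 + 22*68) - 1835) = 1/((-444 + 1496) - 1835) = 1/(1052 - 1835) = 1/(-783) = -1/783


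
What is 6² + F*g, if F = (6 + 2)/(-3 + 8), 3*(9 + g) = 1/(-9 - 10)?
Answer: 6148/285 ≈ 21.572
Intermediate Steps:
g = -514/57 (g = -9 + 1/(3*(-9 - 10)) = -9 + (⅓)/(-19) = -9 + (⅓)*(-1/19) = -9 - 1/57 = -514/57 ≈ -9.0175)
F = 8/5 ≈ 1.6000
6² + F*g = 6² + (8/5)*(-514/57) = 36 - 4112/285 = 6148/285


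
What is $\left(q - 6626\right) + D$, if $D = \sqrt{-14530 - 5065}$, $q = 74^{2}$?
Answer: $-1150 + i \sqrt{19595} \approx -1150.0 + 139.98 i$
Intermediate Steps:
$q = 5476$
$D = i \sqrt{19595}$ ($D = \sqrt{-19595} = i \sqrt{19595} \approx 139.98 i$)
$\left(q - 6626\right) + D = \left(5476 - 6626\right) + i \sqrt{19595} = -1150 + i \sqrt{19595}$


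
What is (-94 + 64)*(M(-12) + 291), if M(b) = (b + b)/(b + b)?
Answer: -8760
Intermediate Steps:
M(b) = 1 (M(b) = (2*b)/((2*b)) = (2*b)*(1/(2*b)) = 1)
(-94 + 64)*(M(-12) + 291) = (-94 + 64)*(1 + 291) = -30*292 = -8760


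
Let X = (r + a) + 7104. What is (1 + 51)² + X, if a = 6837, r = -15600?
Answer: 1045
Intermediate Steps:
X = -1659 (X = (-15600 + 6837) + 7104 = -8763 + 7104 = -1659)
(1 + 51)² + X = (1 + 51)² - 1659 = 52² - 1659 = 2704 - 1659 = 1045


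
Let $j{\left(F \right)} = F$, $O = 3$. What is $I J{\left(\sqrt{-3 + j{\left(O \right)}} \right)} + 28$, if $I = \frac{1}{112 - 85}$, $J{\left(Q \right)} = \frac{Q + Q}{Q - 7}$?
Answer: $28$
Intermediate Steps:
$J{\left(Q \right)} = \frac{2 Q}{-7 + Q}$
$I = \frac{1}{27} \approx 0.037037$
$I J{\left(\sqrt{-3 + j{\left(O \right)}} \right)} + 28 = \frac{2 \sqrt{-3 + 3} \frac{1}{-7 + \sqrt{-3 + 3}}}{27} + 28 = \frac{2 \sqrt{0} \frac{1}{-7 + \sqrt{0}}}{27} + 28 = \frac{2 \cdot 0 \frac{1}{-7 + 0}}{27} + 28 = \frac{2 \cdot 0 \frac{1}{-7}}{27} + 28 = \frac{2 \cdot 0 \left(- \frac{1}{7}\right)}{27} + 28 = \frac{1}{27} \cdot 0 + 28 = 0 + 28 = 28$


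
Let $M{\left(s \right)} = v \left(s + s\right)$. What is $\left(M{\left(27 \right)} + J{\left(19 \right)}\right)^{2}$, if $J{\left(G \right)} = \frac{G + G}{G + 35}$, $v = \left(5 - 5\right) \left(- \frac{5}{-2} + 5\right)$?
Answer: $\frac{361}{729} \approx 0.4952$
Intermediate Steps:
$v = 0$ ($v = 0 \left(\left(-5\right) \left(- \frac{1}{2}\right) + 5\right) = 0 \left(\frac{5}{2} + 5\right) = 0 \cdot \frac{15}{2} = 0$)
$J{\left(G \right)} = \frac{2 G}{35 + G}$
$M{\left(s \right)} = 0$ ($M{\left(s \right)} = 0 \left(s + s\right) = 0 \cdot 2 s = 0$)
$\left(M{\left(27 \right)} + J{\left(19 \right)}\right)^{2} = \left(0 + 2 \cdot 19 \frac{1}{35 + 19}\right)^{2} = \left(0 + 2 \cdot 19 \cdot \frac{1}{54}\right)^{2} = \left(0 + \frac{19}{27}\right)^{2} = \left(\frac{19}{27}\right)^{2} = \frac{361}{729}$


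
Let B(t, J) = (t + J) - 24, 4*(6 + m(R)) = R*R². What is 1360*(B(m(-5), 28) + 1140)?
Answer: 1505180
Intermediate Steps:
m(R) = -6 + R³/4 (m(R) = -6 + (R*R²)/4 = -6 + R³/4)
B(t, J) = -24 + J + t (B(t, J) = (J + t) - 24 = -24 + J + t)
1360*(B(m(-5), 28) + 1140) = 1360*((-24 + 28 + (-6 + (¼)*(-5)³)) + 1140) = 1360*((-24 + 28 + (-6 + (¼)*(-125))) + 1140) = 1360*((-24 + 28 + (-6 - 125/4)) + 1140) = 1360*((-24 + 28 - 149/4) + 1140) = 1360*(-133/4 + 1140) = 1360*(4427/4) = 1505180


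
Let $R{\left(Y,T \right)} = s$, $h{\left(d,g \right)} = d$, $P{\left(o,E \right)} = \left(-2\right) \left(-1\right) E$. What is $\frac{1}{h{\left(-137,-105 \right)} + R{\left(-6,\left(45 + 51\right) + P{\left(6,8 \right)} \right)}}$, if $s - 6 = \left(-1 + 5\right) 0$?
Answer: $- \frac{1}{131} \approx -0.0076336$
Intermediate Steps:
$P{\left(o,E \right)} = 2 E$
$s = 6$ ($s = 6 + \left(-1 + 5\right) 0 = 6 + 4 \cdot 0 = 6 + 0 = 6$)
$R{\left(Y,T \right)} = 6$
$\frac{1}{h{\left(-137,-105 \right)} + R{\left(-6,\left(45 + 51\right) + P{\left(6,8 \right)} \right)}} = \frac{1}{-137 + 6} = \frac{1}{-131} = - \frac{1}{131}$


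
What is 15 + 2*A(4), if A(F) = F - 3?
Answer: 17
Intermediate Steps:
A(F) = -3 + F
15 + 2*A(4) = 15 + 2*(-3 + 4) = 15 + 2*1 = 15 + 2 = 17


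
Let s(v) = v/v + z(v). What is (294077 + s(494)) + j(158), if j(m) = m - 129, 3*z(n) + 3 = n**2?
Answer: 1126354/3 ≈ 3.7545e+5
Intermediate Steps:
z(n) = -1 + n**2/3
s(v) = v**2/3 (s(v) = v/v + (-1 + v**2/3) = 1 + (-1 + v**2/3) = v**2/3)
j(m) = -129 + m
(294077 + s(494)) + j(158) = (294077 + (1/3)*494**2) + (-129 + 158) = (294077 + (1/3)*244036) + 29 = (294077 + 244036/3) + 29 = 1126267/3 + 29 = 1126354/3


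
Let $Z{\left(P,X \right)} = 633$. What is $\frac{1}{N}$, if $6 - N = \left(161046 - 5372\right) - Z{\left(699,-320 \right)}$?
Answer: $- \frac{1}{155035} \approx -6.4502 \cdot 10^{-6}$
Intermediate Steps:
$N = -155035$ ($N = 6 - \left(\left(161046 - 5372\right) - 633\right) = 6 - \left(155674 - 633\right) = 6 - 155041 = -155035$)
$\frac{1}{N} = \frac{1}{-155035} = - \frac{1}{155035}$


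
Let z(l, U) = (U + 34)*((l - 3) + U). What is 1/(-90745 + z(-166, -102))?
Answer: -1/72317 ≈ -1.3828e-5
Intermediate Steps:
z(l, U) = (34 + U)*(-3 + U + l) (z(l, U) = (34 + U)*((-3 + l) + U) = (34 + U)*(-3 + U + l))
1/(-90745 + z(-166, -102)) = 1/(-90745 + (-102 + (-102)² + 31*(-102) + 34*(-166) - 102*(-166))) = 1/(-90745 + (-102 + 10404 - 3162 - 5644 + 16932)) = 1/(-90745 + 18428) = 1/(-72317) = -1/72317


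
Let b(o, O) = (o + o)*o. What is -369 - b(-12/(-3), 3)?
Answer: -401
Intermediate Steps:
b(o, O) = 2*o² (b(o, O) = (2*o)*o = 2*o²)
-369 - b(-12/(-3), 3) = -369 - 2*(-12/(-3))² = -369 - 2*(-12*(-⅓))² = -369 - 2*4² = -369 - 2*16 = -369 - 1*32 = -369 - 32 = -401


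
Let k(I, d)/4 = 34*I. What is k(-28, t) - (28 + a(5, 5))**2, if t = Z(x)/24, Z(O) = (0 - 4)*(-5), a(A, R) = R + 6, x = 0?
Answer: -5329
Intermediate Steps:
a(A, R) = 6 + R
Z(O) = 20 (Z(O) = -4*(-5) = 20)
t = 5/6 (t = 20/24 = 20*(1/24) = 5/6 ≈ 0.83333)
k(I, d) = 136*I (k(I, d) = 4*(34*I) = 136*I)
k(-28, t) - (28 + a(5, 5))**2 = 136*(-28) - (28 + (6 + 5))**2 = -3808 - (28 + 11)**2 = -3808 - 1*39**2 = -3808 - 1*1521 = -3808 - 1521 = -5329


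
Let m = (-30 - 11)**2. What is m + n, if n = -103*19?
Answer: -276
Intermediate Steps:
n = -1957
m = 1681 (m = (-41)**2 = 1681)
m + n = 1681 - 1957 = -276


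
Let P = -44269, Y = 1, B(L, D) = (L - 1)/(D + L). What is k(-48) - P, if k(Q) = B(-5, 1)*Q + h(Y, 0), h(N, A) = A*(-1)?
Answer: 44197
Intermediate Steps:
B(L, D) = (-1 + L)/(D + L)
h(N, A) = -A
k(Q) = 3*Q/2 (k(Q) = ((-1 - 5)/(1 - 5))*Q - 1*0 = (-6/(-4))*Q + 0 = (-¼*(-6))*Q + 0 = 3*Q/2 + 0 = 3*Q/2)
k(-48) - P = (3/2)*(-48) - 1*(-44269) = -72 + 44269 = 44197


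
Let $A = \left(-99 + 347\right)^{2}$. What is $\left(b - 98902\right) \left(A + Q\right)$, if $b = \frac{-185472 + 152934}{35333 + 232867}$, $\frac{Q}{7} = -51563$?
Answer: $\frac{1323788466224651}{44700} \approx 2.9615 \cdot 10^{10}$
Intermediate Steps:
$A = 61504$ ($A = 248^{2} = 61504$)
$Q = -360941$ ($Q = 7 \left(-51563\right) = -360941$)
$b = - \frac{5423}{44700}$ ($b = - \frac{32538}{268200} = \left(-32538\right) \frac{1}{268200} = - \frac{5423}{44700} \approx -0.12132$)
$\left(b - 98902\right) \left(A + Q\right) = \left(- \frac{5423}{44700} - 98902\right) \left(61504 - 360941\right) = \left(- \frac{4420924823}{44700}\right) \left(-299437\right) = \frac{1323788466224651}{44700}$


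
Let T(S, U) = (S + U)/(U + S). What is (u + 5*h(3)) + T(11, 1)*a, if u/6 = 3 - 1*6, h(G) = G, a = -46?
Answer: -49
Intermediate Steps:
T(S, U) = 1 (T(S, U) = (S + U)/(S + U) = 1)
u = -18 (u = 6*(3 - 1*6) = 6*(3 - 6) = 6*(-3) = -18)
(u + 5*h(3)) + T(11, 1)*a = (-18 + 5*3) + 1*(-46) = (-18 + 15) - 46 = -3 - 46 = -49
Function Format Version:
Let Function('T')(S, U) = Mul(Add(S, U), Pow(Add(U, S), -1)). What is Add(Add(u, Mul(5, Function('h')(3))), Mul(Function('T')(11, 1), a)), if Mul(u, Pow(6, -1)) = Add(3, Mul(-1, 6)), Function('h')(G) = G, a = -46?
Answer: -49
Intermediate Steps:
Function('T')(S, U) = 1 (Function('T')(S, U) = Mul(Add(S, U), Pow(Add(S, U), -1)) = 1)
u = -18 (u = Mul(6, Add(3, Mul(-1, 6))) = Mul(6, Add(3, -6)) = Mul(6, -3) = -18)
Add(Add(u, Mul(5, Function('h')(3))), Mul(Function('T')(11, 1), a)) = Add(Add(-18, Mul(5, 3)), Mul(1, -46)) = Add(Add(-18, 15), -46) = Add(-3, -46) = -49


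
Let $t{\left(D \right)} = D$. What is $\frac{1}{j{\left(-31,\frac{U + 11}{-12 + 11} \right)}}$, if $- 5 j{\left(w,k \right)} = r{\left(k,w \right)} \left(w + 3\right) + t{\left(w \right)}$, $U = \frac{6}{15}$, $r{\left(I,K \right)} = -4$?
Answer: $- \frac{5}{81} \approx -0.061728$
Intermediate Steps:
$U = \frac{2}{5}$ ($U = 6 \cdot \frac{1}{15} = \frac{2}{5} \approx 0.4$)
$j{\left(w,k \right)} = \frac{12}{5} + \frac{3 w}{5}$ ($j{\left(w,k \right)} = - \frac{- 4 \left(w + 3\right) + w}{5} = - \frac{- 4 \left(3 + w\right) + w}{5} = - \frac{\left(-12 - 4 w\right) + w}{5} = - \frac{-12 - 3 w}{5} = \frac{12}{5} + \frac{3 w}{5}$)
$\frac{1}{j{\left(-31,\frac{U + 11}{-12 + 11} \right)}} = \frac{1}{\frac{12}{5} + \frac{3}{5} \left(-31\right)} = \frac{1}{\frac{12}{5} - \frac{93}{5}} = \frac{1}{- \frac{81}{5}} = - \frac{5}{81}$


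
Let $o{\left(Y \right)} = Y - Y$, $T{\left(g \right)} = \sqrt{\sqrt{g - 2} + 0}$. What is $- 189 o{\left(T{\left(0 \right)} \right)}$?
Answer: $0$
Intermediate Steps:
$T{\left(g \right)} = \sqrt[4]{-2 + g}$ ($T{\left(g \right)} = \sqrt{\sqrt{-2 + g} + 0} = \sqrt{\sqrt{-2 + g}} = \sqrt[4]{-2 + g}$)
$o{\left(Y \right)} = 0$
$- 189 o{\left(T{\left(0 \right)} \right)} = \left(-189\right) 0 = 0$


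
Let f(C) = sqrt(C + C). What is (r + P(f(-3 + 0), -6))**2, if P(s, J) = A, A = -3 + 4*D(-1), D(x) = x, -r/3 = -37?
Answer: 10816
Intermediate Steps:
r = 111 (r = -3*(-37) = 111)
f(C) = sqrt(2)*sqrt(C) (f(C) = sqrt(2*C) = sqrt(2)*sqrt(C))
A = -7 (A = -3 + 4*(-1) = -3 - 4 = -7)
P(s, J) = -7
(r + P(f(-3 + 0), -6))**2 = (111 - 7)**2 = 104**2 = 10816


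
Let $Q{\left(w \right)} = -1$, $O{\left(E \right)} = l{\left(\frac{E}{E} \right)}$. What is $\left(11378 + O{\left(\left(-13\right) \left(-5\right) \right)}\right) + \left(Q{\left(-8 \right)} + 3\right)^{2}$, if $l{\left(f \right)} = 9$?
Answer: $11391$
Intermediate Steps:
$O{\left(E \right)} = 9$
$\left(11378 + O{\left(\left(-13\right) \left(-5\right) \right)}\right) + \left(Q{\left(-8 \right)} + 3\right)^{2} = \left(11378 + 9\right) + \left(-1 + 3\right)^{2} = 11387 + 2^{2} = 11387 + 4 = 11391$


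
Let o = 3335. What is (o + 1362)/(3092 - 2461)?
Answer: 4697/631 ≈ 7.4437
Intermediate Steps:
(o + 1362)/(3092 - 2461) = (3335 + 1362)/(3092 - 2461) = 4697/631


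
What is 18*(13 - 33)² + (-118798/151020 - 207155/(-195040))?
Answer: 10604184397309/1472747040 ≈ 7200.3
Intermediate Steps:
18*(13 - 33)² + (-118798/151020 - 207155/(-195040)) = 18*(-20)² + (-118798*1/151020 - 207155*(-1/195040)) = 18*400 + (-59399/75510 + 41431/39008) = 7200 + 405709309/1472747040 = 10604184397309/1472747040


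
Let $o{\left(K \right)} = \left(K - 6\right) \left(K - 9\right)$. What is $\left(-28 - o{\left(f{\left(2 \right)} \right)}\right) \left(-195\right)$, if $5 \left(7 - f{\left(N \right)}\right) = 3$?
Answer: $\frac{26286}{5} \approx 5257.2$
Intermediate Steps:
$f{\left(N \right)} = \frac{32}{5}$ ($f{\left(N \right)} = 7 - \frac{3}{5} = \frac{32}{5}$)
$o{\left(K \right)} = \left(-9 + K\right) \left(-6 + K\right)$ ($o{\left(K \right)} = \left(-6 + K\right) \left(-9 + K\right) = \left(-9 + K\right) \left(-6 + K\right)$)
$\left(-28 - o{\left(f{\left(2 \right)} \right)}\right) \left(-195\right) = \left(-28 - \left(54 + \left(\frac{32}{5}\right)^{2} - 96\right)\right) \left(-195\right) = \left(-28 - \left(54 + \frac{1024}{25} - 96\right)\right) \left(-195\right) = \left(-28 - - \frac{26}{25}\right) \left(-195\right) = \left(-28 + \frac{26}{25}\right) \left(-195\right) = \left(- \frac{674}{25}\right) \left(-195\right) = \frac{26286}{5}$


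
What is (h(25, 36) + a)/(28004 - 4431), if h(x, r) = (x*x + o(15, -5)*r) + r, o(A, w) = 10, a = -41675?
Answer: -40654/23573 ≈ -1.7246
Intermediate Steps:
h(x, r) = x**2 + 11*r (h(x, r) = (x*x + 10*r) + r = (x**2 + 10*r) + r = x**2 + 11*r)
(h(25, 36) + a)/(28004 - 4431) = ((25**2 + 11*36) - 41675)/(28004 - 4431) = ((625 + 396) - 41675)/23573 = (1021 - 41675)*(1/23573) = -40654*1/23573 = -40654/23573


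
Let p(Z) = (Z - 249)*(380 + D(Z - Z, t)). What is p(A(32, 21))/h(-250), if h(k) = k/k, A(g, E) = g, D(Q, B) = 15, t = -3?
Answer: -85715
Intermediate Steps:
h(k) = 1
p(Z) = -98355 + 395*Z (p(Z) = (Z - 249)*(380 + 15) = (-249 + Z)*395 = -98355 + 395*Z)
p(A(32, 21))/h(-250) = (-98355 + 395*32)/1 = (-98355 + 12640)*1 = -85715*1 = -85715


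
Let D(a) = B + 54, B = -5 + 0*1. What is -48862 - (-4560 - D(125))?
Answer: -44253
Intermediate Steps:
B = -5 (B = -5 + 0 = -5)
D(a) = 49 (D(a) = -5 + 54 = 49)
-48862 - (-4560 - D(125)) = -48862 - (-4560 - 1*49) = -48862 - (-4560 - 49) = -48862 - 1*(-4609) = -48862 + 4609 = -44253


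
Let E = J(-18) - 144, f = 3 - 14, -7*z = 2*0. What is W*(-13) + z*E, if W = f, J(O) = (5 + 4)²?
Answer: 143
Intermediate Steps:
J(O) = 81 (J(O) = 9² = 81)
z = 0 (z = -2*0/7 = -⅐*0 = 0)
f = -11
W = -11
E = -63 (E = 81 - 144 = -63)
W*(-13) + z*E = -11*(-13) + 0*(-63) = 143 + 0 = 143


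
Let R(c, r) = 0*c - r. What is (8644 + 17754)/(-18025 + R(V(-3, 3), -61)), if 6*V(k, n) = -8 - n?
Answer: -13199/8982 ≈ -1.4695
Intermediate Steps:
V(k, n) = -4/3 - n/6 (V(k, n) = (-8 - n)/6 = -4/3 - n/6)
R(c, r) = -r (R(c, r) = 0 - r = -r)
(8644 + 17754)/(-18025 + R(V(-3, 3), -61)) = (8644 + 17754)/(-18025 - 1*(-61)) = 26398/(-18025 + 61) = 26398/(-17964) = 26398*(-1/17964) = -13199/8982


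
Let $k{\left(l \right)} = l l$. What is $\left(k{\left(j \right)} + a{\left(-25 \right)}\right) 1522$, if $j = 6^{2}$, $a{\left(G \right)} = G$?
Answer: $1934462$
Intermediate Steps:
$j = 36$
$k{\left(l \right)} = l^{2}$
$\left(k{\left(j \right)} + a{\left(-25 \right)}\right) 1522 = \left(36^{2} - 25\right) 1522 = \left(1296 - 25\right) 1522 = 1271 \cdot 1522 = 1934462$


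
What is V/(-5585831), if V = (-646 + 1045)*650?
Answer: -259350/5585831 ≈ -0.046430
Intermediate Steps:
V = 259350 (V = 399*650 = 259350)
V/(-5585831) = 259350/(-5585831) = 259350*(-1/5585831) = -259350/5585831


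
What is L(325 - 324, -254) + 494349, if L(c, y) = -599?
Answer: 493750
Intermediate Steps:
L(325 - 324, -254) + 494349 = -599 + 494349 = 493750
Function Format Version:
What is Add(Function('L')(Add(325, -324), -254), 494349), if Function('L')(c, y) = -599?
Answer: 493750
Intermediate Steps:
Add(Function('L')(Add(325, -324), -254), 494349) = Add(-599, 494349) = 493750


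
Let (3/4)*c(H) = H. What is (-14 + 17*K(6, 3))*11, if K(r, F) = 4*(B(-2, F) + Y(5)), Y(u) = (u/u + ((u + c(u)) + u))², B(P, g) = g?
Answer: 2119942/9 ≈ 2.3555e+5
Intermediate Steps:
c(H) = 4*H/3
Y(u) = (1 + 10*u/3)² (Y(u) = (u/u + ((u + 4*u/3) + u))² = (1 + (7*u/3 + u))² = (1 + 10*u/3)²)
K(r, F) = 11236/9 + 4*F (K(r, F) = 4*(F + (3 + 10*5)²/9) = 4*(F + (3 + 50)²/9) = 4*(F + (⅑)*53²) = 4*(F + (⅑)*2809) = 4*(F + 2809/9) = 4*(2809/9 + F) = 11236/9 + 4*F)
(-14 + 17*K(6, 3))*11 = (-14 + 17*(11236/9 + 4*3))*11 = (-14 + 17*(11236/9 + 12))*11 = (-14 + 17*(11344/9))*11 = (-14 + 192848/9)*11 = (192722/9)*11 = 2119942/9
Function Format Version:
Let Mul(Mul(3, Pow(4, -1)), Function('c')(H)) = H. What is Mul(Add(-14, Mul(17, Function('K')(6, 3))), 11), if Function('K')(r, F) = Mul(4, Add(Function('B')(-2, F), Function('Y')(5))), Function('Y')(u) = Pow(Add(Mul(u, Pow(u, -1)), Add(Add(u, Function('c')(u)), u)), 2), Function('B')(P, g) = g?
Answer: Rational(2119942, 9) ≈ 2.3555e+5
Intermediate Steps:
Function('c')(H) = Mul(Rational(4, 3), H)
Function('Y')(u) = Pow(Add(1, Mul(Rational(10, 3), u)), 2) (Function('Y')(u) = Pow(Add(Mul(u, Pow(u, -1)), Add(Add(u, Mul(Rational(4, 3), u)), u)), 2) = Pow(Add(1, Add(Mul(Rational(7, 3), u), u)), 2) = Pow(Add(1, Mul(Rational(10, 3), u)), 2))
Function('K')(r, F) = Add(Rational(11236, 9), Mul(4, F)) (Function('K')(r, F) = Mul(4, Add(F, Mul(Rational(1, 9), Pow(Add(3, Mul(10, 5)), 2)))) = Mul(4, Add(F, Mul(Rational(1, 9), Pow(Add(3, 50), 2)))) = Mul(4, Add(F, Mul(Rational(1, 9), Pow(53, 2)))) = Mul(4, Add(F, Mul(Rational(1, 9), 2809))) = Mul(4, Add(F, Rational(2809, 9))) = Mul(4, Add(Rational(2809, 9), F)) = Add(Rational(11236, 9), Mul(4, F)))
Mul(Add(-14, Mul(17, Function('K')(6, 3))), 11) = Mul(Add(-14, Mul(17, Add(Rational(11236, 9), Mul(4, 3)))), 11) = Mul(Add(-14, Mul(17, Add(Rational(11236, 9), 12))), 11) = Mul(Add(-14, Mul(17, Rational(11344, 9))), 11) = Mul(Add(-14, Rational(192848, 9)), 11) = Mul(Rational(192722, 9), 11) = Rational(2119942, 9)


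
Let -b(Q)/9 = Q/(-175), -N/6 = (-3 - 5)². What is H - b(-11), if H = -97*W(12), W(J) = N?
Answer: 6518499/175 ≈ 37249.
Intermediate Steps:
N = -384 (N = -6*(-3 - 5)² = -6*(-8)² = -6*64 = -384)
W(J) = -384
H = 37248 (H = -97*(-384) = 37248)
b(Q) = 9*Q/175 (b(Q) = -9*Q/(-175) = -9*Q*(-1)/175 = -(-9)*Q/175 = 9*Q/175)
H - b(-11) = 37248 - 9*(-11)/175 = 37248 - 1*(-99/175) = 37248 + 99/175 = 6518499/175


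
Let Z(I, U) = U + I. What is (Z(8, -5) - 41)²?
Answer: 1444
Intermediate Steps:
Z(I, U) = I + U
(Z(8, -5) - 41)² = ((8 - 5) - 41)² = (3 - 41)² = (-38)² = 1444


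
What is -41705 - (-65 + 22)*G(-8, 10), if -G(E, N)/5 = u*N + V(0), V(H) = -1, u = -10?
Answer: -19990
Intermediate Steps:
G(E, N) = 5 + 50*N (G(E, N) = -5*(-10*N - 1) = -5*(-1 - 10*N) = 5 + 50*N)
-41705 - (-65 + 22)*G(-8, 10) = -41705 - (-65 + 22)*(5 + 50*10) = -41705 - (-43)*(5 + 500) = -41705 - (-43)*505 = -41705 - 1*(-21715) = -41705 + 21715 = -19990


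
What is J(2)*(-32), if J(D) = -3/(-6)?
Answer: -16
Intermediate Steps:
J(D) = ½ (J(D) = -3*(-⅙) = ½)
J(2)*(-32) = (½)*(-32) = -16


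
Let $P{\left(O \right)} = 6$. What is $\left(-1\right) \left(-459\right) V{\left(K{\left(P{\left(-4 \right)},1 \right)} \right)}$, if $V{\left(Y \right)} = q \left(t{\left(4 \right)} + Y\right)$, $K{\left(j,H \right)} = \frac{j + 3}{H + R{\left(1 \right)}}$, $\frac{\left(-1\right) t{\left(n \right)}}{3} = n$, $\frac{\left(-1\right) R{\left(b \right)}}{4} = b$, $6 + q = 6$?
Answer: $0$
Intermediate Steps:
$q = 0$ ($q = -6 + 6 = 0$)
$R{\left(b \right)} = - 4 b$
$t{\left(n \right)} = - 3 n$
$K{\left(j,H \right)} = \frac{3 + j}{-4 + H}$ ($K{\left(j,H \right)} = \frac{j + 3}{H - 4} = \frac{3 + j}{H - 4} = \frac{3 + j}{-4 + H}$)
$V{\left(Y \right)} = 0$ ($V{\left(Y \right)} = 0 \left(\left(-3\right) 4 + Y\right) = 0 \left(-12 + Y\right) = 0$)
$\left(-1\right) \left(-459\right) V{\left(K{\left(P{\left(-4 \right)},1 \right)} \right)} = \left(-1\right) \left(-459\right) 0 = 459 \cdot 0 = 0$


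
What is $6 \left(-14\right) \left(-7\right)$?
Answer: $588$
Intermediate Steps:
$6 \left(-14\right) \left(-7\right) = \left(-84\right) \left(-7\right) = 588$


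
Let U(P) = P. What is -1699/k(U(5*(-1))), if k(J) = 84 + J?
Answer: -1699/79 ≈ -21.506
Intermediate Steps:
-1699/k(U(5*(-1))) = -1699/(84 + 5*(-1)) = -1699/(84 - 5) = -1699/79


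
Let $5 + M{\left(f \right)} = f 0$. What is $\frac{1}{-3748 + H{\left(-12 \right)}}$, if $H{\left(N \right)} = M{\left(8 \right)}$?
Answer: $- \frac{1}{3753} \approx -0.00026645$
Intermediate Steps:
$M{\left(f \right)} = -5$ ($M{\left(f \right)} = -5 + f 0 = -5 + 0 = -5$)
$H{\left(N \right)} = -5$
$\frac{1}{-3748 + H{\left(-12 \right)}} = \frac{1}{-3748 - 5} = \frac{1}{-3753} = - \frac{1}{3753}$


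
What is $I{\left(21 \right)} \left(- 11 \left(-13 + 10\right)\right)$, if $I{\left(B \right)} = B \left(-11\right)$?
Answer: $-7623$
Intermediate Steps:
$I{\left(B \right)} = - 11 B$
$I{\left(21 \right)} \left(- 11 \left(-13 + 10\right)\right) = \left(-11\right) 21 \left(- 11 \left(-13 + 10\right)\right) = - 231 \left(\left(-11\right) \left(-3\right)\right) = \left(-231\right) 33 = -7623$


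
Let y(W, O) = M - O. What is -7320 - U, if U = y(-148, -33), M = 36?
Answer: -7389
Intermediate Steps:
y(W, O) = 36 - O
U = 69 (U = 36 - 1*(-33) = 36 + 33 = 69)
-7320 - U = -7320 - 1*69 = -7320 - 69 = -7389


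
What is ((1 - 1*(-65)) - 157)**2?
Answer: 8281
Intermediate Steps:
((1 - 1*(-65)) - 157)**2 = ((1 + 65) - 157)**2 = (66 - 157)**2 = (-91)**2 = 8281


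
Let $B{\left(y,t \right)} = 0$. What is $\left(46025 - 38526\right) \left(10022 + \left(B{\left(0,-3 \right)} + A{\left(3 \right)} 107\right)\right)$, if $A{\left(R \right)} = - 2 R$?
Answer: $70340620$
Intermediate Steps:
$\left(46025 - 38526\right) \left(10022 + \left(B{\left(0,-3 \right)} + A{\left(3 \right)} 107\right)\right) = \left(46025 - 38526\right) \left(10022 + \left(0 + \left(-2\right) 3 \cdot 107\right)\right) = 7499 \left(10022 + \left(0 - 642\right)\right) = 7499 \left(10022 - 642\right) = 7499 \cdot 9380 = 70340620$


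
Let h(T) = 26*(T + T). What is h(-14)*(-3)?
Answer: 2184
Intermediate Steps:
h(T) = 52*T (h(T) = 26*(2*T) = 52*T)
h(-14)*(-3) = (52*(-14))*(-3) = -728*(-3) = 2184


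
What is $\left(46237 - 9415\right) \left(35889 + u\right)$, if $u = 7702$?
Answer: $1605107802$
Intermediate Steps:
$\left(46237 - 9415\right) \left(35889 + u\right) = \left(46237 - 9415\right) \left(35889 + 7702\right) = 36822 \cdot 43591 = 1605107802$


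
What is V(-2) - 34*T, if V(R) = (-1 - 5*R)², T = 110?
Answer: -3659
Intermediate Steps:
V(-2) - 34*T = (1 + 5*(-2))² - 34*110 = (1 - 10)² - 3740 = (-9)² - 3740 = 81 - 3740 = -3659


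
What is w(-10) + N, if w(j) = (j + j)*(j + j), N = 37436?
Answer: 37836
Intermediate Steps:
w(j) = 4*j² (w(j) = (2*j)*(2*j) = 4*j²)
w(-10) + N = 4*(-10)² + 37436 = 4*100 + 37436 = 400 + 37436 = 37836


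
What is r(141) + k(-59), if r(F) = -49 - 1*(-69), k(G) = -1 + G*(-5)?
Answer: 314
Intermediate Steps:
k(G) = -1 - 5*G
r(F) = 20 (r(F) = -49 + 69 = 20)
r(141) + k(-59) = 20 + (-1 - 5*(-59)) = 20 + (-1 + 295) = 20 + 294 = 314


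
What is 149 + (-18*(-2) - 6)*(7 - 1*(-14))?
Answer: 779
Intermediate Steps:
149 + (-18*(-2) - 6)*(7 - 1*(-14)) = 149 + (-6*(-6) - 6)*(7 + 14) = 149 + (36 - 6)*21 = 149 + 30*21 = 149 + 630 = 779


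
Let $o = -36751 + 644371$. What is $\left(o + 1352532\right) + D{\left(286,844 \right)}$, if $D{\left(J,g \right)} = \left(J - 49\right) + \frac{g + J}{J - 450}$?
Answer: $\frac{160751333}{82} \approx 1.9604 \cdot 10^{6}$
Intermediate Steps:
$o = 607620$
$D{\left(J,g \right)} = -49 + J + \frac{J + g}{-450 + J}$ ($D{\left(J,g \right)} = \left(-49 + J\right) + \frac{J + g}{-450 + J} = -49 + J + \frac{J + g}{-450 + J}$)
$\left(o + 1352532\right) + D{\left(286,844 \right)} = \left(607620 + 1352532\right) + \frac{22050 + 844 + 286^{2} - 142428}{-450 + 286} = 1960152 + \frac{22050 + 844 + 81796 - 142428}{-164} = 1960152 - - \frac{18869}{82} = 1960152 + \frac{18869}{82} = \frac{160751333}{82}$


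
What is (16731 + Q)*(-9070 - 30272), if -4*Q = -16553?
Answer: -1642076067/2 ≈ -8.2104e+8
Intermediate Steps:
Q = 16553/4 (Q = -¼*(-16553) = 16553/4 ≈ 4138.3)
(16731 + Q)*(-9070 - 30272) = (16731 + 16553/4)*(-9070 - 30272) = (83477/4)*(-39342) = -1642076067/2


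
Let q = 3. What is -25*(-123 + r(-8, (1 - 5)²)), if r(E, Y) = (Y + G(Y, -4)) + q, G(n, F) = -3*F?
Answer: 2300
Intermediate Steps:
r(E, Y) = 15 + Y (r(E, Y) = (Y - 3*(-4)) + 3 = (Y + 12) + 3 = (12 + Y) + 3 = 15 + Y)
-25*(-123 + r(-8, (1 - 5)²)) = -25*(-123 + (15 + (1 - 5)²)) = -25*(-123 + (15 + (-4)²)) = -25*(-123 + (15 + 16)) = -25*(-123 + 31) = -25*(-92) = -1*(-2300) = 2300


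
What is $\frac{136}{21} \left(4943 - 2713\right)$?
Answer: $\frac{303280}{21} \approx 14442.0$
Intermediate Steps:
$\frac{136}{21} \left(4943 - 2713\right) = 136 \cdot \frac{1}{21} \cdot 2230 = \frac{136}{21} \cdot 2230 = \frac{303280}{21}$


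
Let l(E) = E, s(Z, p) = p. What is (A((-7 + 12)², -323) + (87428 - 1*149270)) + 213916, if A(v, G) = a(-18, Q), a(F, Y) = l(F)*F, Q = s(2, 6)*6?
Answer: 152398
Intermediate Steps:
Q = 36 (Q = 6*6 = 36)
a(F, Y) = F² (a(F, Y) = F*F = F²)
A(v, G) = 324 (A(v, G) = (-18)² = 324)
(A((-7 + 12)², -323) + (87428 - 1*149270)) + 213916 = (324 + (87428 - 1*149270)) + 213916 = (324 + (87428 - 149270)) + 213916 = (324 - 61842) + 213916 = -61518 + 213916 = 152398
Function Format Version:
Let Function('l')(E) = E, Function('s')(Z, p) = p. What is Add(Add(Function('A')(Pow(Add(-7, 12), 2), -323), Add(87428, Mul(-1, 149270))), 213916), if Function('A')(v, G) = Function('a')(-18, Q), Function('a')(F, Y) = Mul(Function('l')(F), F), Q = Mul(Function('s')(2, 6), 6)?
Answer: 152398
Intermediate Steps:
Q = 36 (Q = Mul(6, 6) = 36)
Function('a')(F, Y) = Pow(F, 2) (Function('a')(F, Y) = Mul(F, F) = Pow(F, 2))
Function('A')(v, G) = 324 (Function('A')(v, G) = Pow(-18, 2) = 324)
Add(Add(Function('A')(Pow(Add(-7, 12), 2), -323), Add(87428, Mul(-1, 149270))), 213916) = Add(Add(324, Add(87428, Mul(-1, 149270))), 213916) = Add(Add(324, Add(87428, -149270)), 213916) = Add(Add(324, -61842), 213916) = Add(-61518, 213916) = 152398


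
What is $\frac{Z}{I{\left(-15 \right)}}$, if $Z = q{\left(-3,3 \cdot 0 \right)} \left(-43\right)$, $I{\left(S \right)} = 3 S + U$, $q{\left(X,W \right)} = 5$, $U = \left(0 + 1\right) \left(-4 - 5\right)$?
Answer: $\frac{215}{54} \approx 3.9815$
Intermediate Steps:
$U = -9$ ($U = 1 \left(-9\right) = -9$)
$I{\left(S \right)} = -9 + 3 S$ ($I{\left(S \right)} = 3 S - 9 = -9 + 3 S$)
$Z = -215$ ($Z = 5 \left(-43\right) = -215$)
$\frac{Z}{I{\left(-15 \right)}} = - \frac{215}{-9 + 3 \left(-15\right)} = - \frac{215}{-9 - 45} = - \frac{215}{-54} = \left(-215\right) \left(- \frac{1}{54}\right) = \frac{215}{54}$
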